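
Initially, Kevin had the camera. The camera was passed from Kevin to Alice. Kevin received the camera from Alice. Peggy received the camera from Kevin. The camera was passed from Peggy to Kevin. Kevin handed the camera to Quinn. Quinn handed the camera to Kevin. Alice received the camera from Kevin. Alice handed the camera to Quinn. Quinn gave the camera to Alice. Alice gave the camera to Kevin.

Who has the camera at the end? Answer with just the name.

Tracking the camera through each event:
Start: Kevin has the camera.
After event 1: Alice has the camera.
After event 2: Kevin has the camera.
After event 3: Peggy has the camera.
After event 4: Kevin has the camera.
After event 5: Quinn has the camera.
After event 6: Kevin has the camera.
After event 7: Alice has the camera.
After event 8: Quinn has the camera.
After event 9: Alice has the camera.
After event 10: Kevin has the camera.

Answer: Kevin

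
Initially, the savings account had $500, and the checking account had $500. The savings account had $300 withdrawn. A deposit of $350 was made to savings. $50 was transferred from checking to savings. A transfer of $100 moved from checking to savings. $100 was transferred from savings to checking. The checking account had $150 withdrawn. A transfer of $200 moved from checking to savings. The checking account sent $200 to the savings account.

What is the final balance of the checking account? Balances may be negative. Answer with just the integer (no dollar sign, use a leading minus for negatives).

Tracking account balances step by step:
Start: savings=500, checking=500
Event 1 (withdraw 300 from savings): savings: 500 - 300 = 200. Balances: savings=200, checking=500
Event 2 (deposit 350 to savings): savings: 200 + 350 = 550. Balances: savings=550, checking=500
Event 3 (transfer 50 checking -> savings): checking: 500 - 50 = 450, savings: 550 + 50 = 600. Balances: savings=600, checking=450
Event 4 (transfer 100 checking -> savings): checking: 450 - 100 = 350, savings: 600 + 100 = 700. Balances: savings=700, checking=350
Event 5 (transfer 100 savings -> checking): savings: 700 - 100 = 600, checking: 350 + 100 = 450. Balances: savings=600, checking=450
Event 6 (withdraw 150 from checking): checking: 450 - 150 = 300. Balances: savings=600, checking=300
Event 7 (transfer 200 checking -> savings): checking: 300 - 200 = 100, savings: 600 + 200 = 800. Balances: savings=800, checking=100
Event 8 (transfer 200 checking -> savings): checking: 100 - 200 = -100, savings: 800 + 200 = 1000. Balances: savings=1000, checking=-100

Final balance of checking: -100

Answer: -100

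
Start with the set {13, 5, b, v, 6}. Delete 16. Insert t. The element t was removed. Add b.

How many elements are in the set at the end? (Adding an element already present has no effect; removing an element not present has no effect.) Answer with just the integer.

Answer: 5

Derivation:
Tracking the set through each operation:
Start: {13, 5, 6, b, v}
Event 1 (remove 16): not present, no change. Set: {13, 5, 6, b, v}
Event 2 (add t): added. Set: {13, 5, 6, b, t, v}
Event 3 (remove t): removed. Set: {13, 5, 6, b, v}
Event 4 (add b): already present, no change. Set: {13, 5, 6, b, v}

Final set: {13, 5, 6, b, v} (size 5)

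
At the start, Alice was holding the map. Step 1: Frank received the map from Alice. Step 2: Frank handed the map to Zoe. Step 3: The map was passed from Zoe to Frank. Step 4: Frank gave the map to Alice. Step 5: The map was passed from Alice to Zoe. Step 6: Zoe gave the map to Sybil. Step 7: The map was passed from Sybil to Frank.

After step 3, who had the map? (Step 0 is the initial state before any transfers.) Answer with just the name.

Answer: Frank

Derivation:
Tracking the map holder through step 3:
After step 0 (start): Alice
After step 1: Frank
After step 2: Zoe
After step 3: Frank

At step 3, the holder is Frank.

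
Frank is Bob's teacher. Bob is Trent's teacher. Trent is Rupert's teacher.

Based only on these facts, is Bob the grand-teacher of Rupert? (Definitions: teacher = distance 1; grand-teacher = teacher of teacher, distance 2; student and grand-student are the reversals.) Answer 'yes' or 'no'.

Reconstructing the teacher chain from the given facts:
  Frank -> Bob -> Trent -> Rupert
(each arrow means 'teacher of the next')
Positions in the chain (0 = top):
  position of Frank: 0
  position of Bob: 1
  position of Trent: 2
  position of Rupert: 3

Bob is at position 1, Rupert is at position 3; signed distance (j - i) = 2.
'grand-teacher' requires j - i = 2. Actual distance is 2, so the relation HOLDS.

Answer: yes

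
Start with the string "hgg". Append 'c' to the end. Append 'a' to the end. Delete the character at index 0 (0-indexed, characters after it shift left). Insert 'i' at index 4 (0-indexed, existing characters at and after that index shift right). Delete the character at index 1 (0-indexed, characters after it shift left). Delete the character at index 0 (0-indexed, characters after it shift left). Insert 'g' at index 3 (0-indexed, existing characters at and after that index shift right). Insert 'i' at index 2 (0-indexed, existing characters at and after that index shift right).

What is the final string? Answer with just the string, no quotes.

Applying each edit step by step:
Start: "hgg"
Op 1 (append 'c'): "hgg" -> "hggc"
Op 2 (append 'a'): "hggc" -> "hggca"
Op 3 (delete idx 0 = 'h'): "hggca" -> "ggca"
Op 4 (insert 'i' at idx 4): "ggca" -> "ggcai"
Op 5 (delete idx 1 = 'g'): "ggcai" -> "gcai"
Op 6 (delete idx 0 = 'g'): "gcai" -> "cai"
Op 7 (insert 'g' at idx 3): "cai" -> "caig"
Op 8 (insert 'i' at idx 2): "caig" -> "caiig"

Answer: caiig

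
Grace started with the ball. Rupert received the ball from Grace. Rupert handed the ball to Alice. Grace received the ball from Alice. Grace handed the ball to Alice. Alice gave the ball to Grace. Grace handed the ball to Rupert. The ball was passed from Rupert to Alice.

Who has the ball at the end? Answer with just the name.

Answer: Alice

Derivation:
Tracking the ball through each event:
Start: Grace has the ball.
After event 1: Rupert has the ball.
After event 2: Alice has the ball.
After event 3: Grace has the ball.
After event 4: Alice has the ball.
After event 5: Grace has the ball.
After event 6: Rupert has the ball.
After event 7: Alice has the ball.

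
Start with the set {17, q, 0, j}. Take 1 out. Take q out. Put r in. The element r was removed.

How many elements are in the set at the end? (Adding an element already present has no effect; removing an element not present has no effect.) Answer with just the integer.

Tracking the set through each operation:
Start: {0, 17, j, q}
Event 1 (remove 1): not present, no change. Set: {0, 17, j, q}
Event 2 (remove q): removed. Set: {0, 17, j}
Event 3 (add r): added. Set: {0, 17, j, r}
Event 4 (remove r): removed. Set: {0, 17, j}

Final set: {0, 17, j} (size 3)

Answer: 3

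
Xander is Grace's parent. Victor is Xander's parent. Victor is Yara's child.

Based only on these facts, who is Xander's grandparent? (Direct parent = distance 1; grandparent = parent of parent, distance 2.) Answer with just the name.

Reconstructing the parent chain from the given facts:
  Yara -> Victor -> Xander -> Grace
(each arrow means 'parent of the next')
Positions in the chain (0 = top):
  position of Yara: 0
  position of Victor: 1
  position of Xander: 2
  position of Grace: 3

Xander is at position 2; the grandparent is 2 steps up the chain, i.e. position 0: Yara.

Answer: Yara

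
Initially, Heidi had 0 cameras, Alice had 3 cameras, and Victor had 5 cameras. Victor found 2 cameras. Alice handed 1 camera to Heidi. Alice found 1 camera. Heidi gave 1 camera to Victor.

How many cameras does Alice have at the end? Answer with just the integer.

Tracking counts step by step:
Start: Heidi=0, Alice=3, Victor=5
Event 1 (Victor +2): Victor: 5 -> 7. State: Heidi=0, Alice=3, Victor=7
Event 2 (Alice -> Heidi, 1): Alice: 3 -> 2, Heidi: 0 -> 1. State: Heidi=1, Alice=2, Victor=7
Event 3 (Alice +1): Alice: 2 -> 3. State: Heidi=1, Alice=3, Victor=7
Event 4 (Heidi -> Victor, 1): Heidi: 1 -> 0, Victor: 7 -> 8. State: Heidi=0, Alice=3, Victor=8

Alice's final count: 3

Answer: 3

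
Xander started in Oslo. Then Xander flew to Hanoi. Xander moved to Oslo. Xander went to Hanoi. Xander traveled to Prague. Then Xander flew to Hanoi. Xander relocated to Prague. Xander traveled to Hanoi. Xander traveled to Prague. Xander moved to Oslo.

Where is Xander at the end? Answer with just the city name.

Tracking Xander's location:
Start: Xander is in Oslo.
After move 1: Oslo -> Hanoi. Xander is in Hanoi.
After move 2: Hanoi -> Oslo. Xander is in Oslo.
After move 3: Oslo -> Hanoi. Xander is in Hanoi.
After move 4: Hanoi -> Prague. Xander is in Prague.
After move 5: Prague -> Hanoi. Xander is in Hanoi.
After move 6: Hanoi -> Prague. Xander is in Prague.
After move 7: Prague -> Hanoi. Xander is in Hanoi.
After move 8: Hanoi -> Prague. Xander is in Prague.
After move 9: Prague -> Oslo. Xander is in Oslo.

Answer: Oslo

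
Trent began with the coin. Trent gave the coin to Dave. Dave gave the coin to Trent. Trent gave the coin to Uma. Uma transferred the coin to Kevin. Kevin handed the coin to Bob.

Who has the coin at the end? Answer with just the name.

Tracking the coin through each event:
Start: Trent has the coin.
After event 1: Dave has the coin.
After event 2: Trent has the coin.
After event 3: Uma has the coin.
After event 4: Kevin has the coin.
After event 5: Bob has the coin.

Answer: Bob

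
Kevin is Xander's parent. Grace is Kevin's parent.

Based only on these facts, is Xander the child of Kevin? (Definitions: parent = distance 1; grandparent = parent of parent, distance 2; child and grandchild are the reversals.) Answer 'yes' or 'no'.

Reconstructing the parent chain from the given facts:
  Grace -> Kevin -> Xander
(each arrow means 'parent of the next')
Positions in the chain (0 = top):
  position of Grace: 0
  position of Kevin: 1
  position of Xander: 2

Xander is at position 2, Kevin is at position 1; signed distance (j - i) = -1.
'child' requires j - i = -1. Actual distance is -1, so the relation HOLDS.

Answer: yes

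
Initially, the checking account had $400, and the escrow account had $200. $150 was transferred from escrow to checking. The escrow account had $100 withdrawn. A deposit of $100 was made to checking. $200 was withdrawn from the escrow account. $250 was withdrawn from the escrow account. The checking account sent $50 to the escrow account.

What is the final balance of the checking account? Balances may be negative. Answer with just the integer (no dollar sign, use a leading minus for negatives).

Tracking account balances step by step:
Start: checking=400, escrow=200
Event 1 (transfer 150 escrow -> checking): escrow: 200 - 150 = 50, checking: 400 + 150 = 550. Balances: checking=550, escrow=50
Event 2 (withdraw 100 from escrow): escrow: 50 - 100 = -50. Balances: checking=550, escrow=-50
Event 3 (deposit 100 to checking): checking: 550 + 100 = 650. Balances: checking=650, escrow=-50
Event 4 (withdraw 200 from escrow): escrow: -50 - 200 = -250. Balances: checking=650, escrow=-250
Event 5 (withdraw 250 from escrow): escrow: -250 - 250 = -500. Balances: checking=650, escrow=-500
Event 6 (transfer 50 checking -> escrow): checking: 650 - 50 = 600, escrow: -500 + 50 = -450. Balances: checking=600, escrow=-450

Final balance of checking: 600

Answer: 600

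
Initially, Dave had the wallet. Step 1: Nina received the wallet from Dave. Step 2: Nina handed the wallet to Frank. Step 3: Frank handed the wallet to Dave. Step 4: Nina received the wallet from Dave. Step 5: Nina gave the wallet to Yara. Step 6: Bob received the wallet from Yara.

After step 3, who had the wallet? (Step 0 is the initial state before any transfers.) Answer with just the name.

Answer: Dave

Derivation:
Tracking the wallet holder through step 3:
After step 0 (start): Dave
After step 1: Nina
After step 2: Frank
After step 3: Dave

At step 3, the holder is Dave.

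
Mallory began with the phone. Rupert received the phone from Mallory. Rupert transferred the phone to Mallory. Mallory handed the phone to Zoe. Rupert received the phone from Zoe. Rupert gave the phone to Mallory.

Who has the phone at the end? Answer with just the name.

Tracking the phone through each event:
Start: Mallory has the phone.
After event 1: Rupert has the phone.
After event 2: Mallory has the phone.
After event 3: Zoe has the phone.
After event 4: Rupert has the phone.
After event 5: Mallory has the phone.

Answer: Mallory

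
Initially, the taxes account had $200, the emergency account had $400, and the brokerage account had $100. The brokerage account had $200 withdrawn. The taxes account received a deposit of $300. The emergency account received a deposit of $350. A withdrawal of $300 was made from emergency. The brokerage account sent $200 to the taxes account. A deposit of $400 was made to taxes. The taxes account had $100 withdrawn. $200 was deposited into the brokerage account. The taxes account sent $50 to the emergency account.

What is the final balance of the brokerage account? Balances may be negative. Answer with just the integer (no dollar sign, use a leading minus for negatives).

Answer: -100

Derivation:
Tracking account balances step by step:
Start: taxes=200, emergency=400, brokerage=100
Event 1 (withdraw 200 from brokerage): brokerage: 100 - 200 = -100. Balances: taxes=200, emergency=400, brokerage=-100
Event 2 (deposit 300 to taxes): taxes: 200 + 300 = 500. Balances: taxes=500, emergency=400, brokerage=-100
Event 3 (deposit 350 to emergency): emergency: 400 + 350 = 750. Balances: taxes=500, emergency=750, brokerage=-100
Event 4 (withdraw 300 from emergency): emergency: 750 - 300 = 450. Balances: taxes=500, emergency=450, brokerage=-100
Event 5 (transfer 200 brokerage -> taxes): brokerage: -100 - 200 = -300, taxes: 500 + 200 = 700. Balances: taxes=700, emergency=450, brokerage=-300
Event 6 (deposit 400 to taxes): taxes: 700 + 400 = 1100. Balances: taxes=1100, emergency=450, brokerage=-300
Event 7 (withdraw 100 from taxes): taxes: 1100 - 100 = 1000. Balances: taxes=1000, emergency=450, brokerage=-300
Event 8 (deposit 200 to brokerage): brokerage: -300 + 200 = -100. Balances: taxes=1000, emergency=450, brokerage=-100
Event 9 (transfer 50 taxes -> emergency): taxes: 1000 - 50 = 950, emergency: 450 + 50 = 500. Balances: taxes=950, emergency=500, brokerage=-100

Final balance of brokerage: -100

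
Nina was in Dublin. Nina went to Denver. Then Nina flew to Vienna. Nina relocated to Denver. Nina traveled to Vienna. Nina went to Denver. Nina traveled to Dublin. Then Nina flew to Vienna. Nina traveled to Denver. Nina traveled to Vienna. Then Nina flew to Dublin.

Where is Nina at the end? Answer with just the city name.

Answer: Dublin

Derivation:
Tracking Nina's location:
Start: Nina is in Dublin.
After move 1: Dublin -> Denver. Nina is in Denver.
After move 2: Denver -> Vienna. Nina is in Vienna.
After move 3: Vienna -> Denver. Nina is in Denver.
After move 4: Denver -> Vienna. Nina is in Vienna.
After move 5: Vienna -> Denver. Nina is in Denver.
After move 6: Denver -> Dublin. Nina is in Dublin.
After move 7: Dublin -> Vienna. Nina is in Vienna.
After move 8: Vienna -> Denver. Nina is in Denver.
After move 9: Denver -> Vienna. Nina is in Vienna.
After move 10: Vienna -> Dublin. Nina is in Dublin.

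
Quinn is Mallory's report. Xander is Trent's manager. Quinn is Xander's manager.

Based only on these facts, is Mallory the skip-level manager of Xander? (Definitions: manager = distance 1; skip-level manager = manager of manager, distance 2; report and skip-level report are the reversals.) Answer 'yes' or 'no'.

Answer: yes

Derivation:
Reconstructing the manager chain from the given facts:
  Mallory -> Quinn -> Xander -> Trent
(each arrow means 'manager of the next')
Positions in the chain (0 = top):
  position of Mallory: 0
  position of Quinn: 1
  position of Xander: 2
  position of Trent: 3

Mallory is at position 0, Xander is at position 2; signed distance (j - i) = 2.
'skip-level manager' requires j - i = 2. Actual distance is 2, so the relation HOLDS.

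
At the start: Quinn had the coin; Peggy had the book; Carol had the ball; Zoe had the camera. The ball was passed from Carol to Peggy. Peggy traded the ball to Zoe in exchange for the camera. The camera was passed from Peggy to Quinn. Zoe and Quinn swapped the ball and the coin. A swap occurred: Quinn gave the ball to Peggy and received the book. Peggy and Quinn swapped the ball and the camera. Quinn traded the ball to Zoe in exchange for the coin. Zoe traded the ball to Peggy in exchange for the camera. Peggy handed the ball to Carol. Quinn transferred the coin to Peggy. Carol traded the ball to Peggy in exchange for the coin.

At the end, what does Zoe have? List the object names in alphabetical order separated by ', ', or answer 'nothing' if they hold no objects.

Tracking all object holders:
Start: coin:Quinn, book:Peggy, ball:Carol, camera:Zoe
Event 1 (give ball: Carol -> Peggy). State: coin:Quinn, book:Peggy, ball:Peggy, camera:Zoe
Event 2 (swap ball<->camera: now ball:Zoe, camera:Peggy). State: coin:Quinn, book:Peggy, ball:Zoe, camera:Peggy
Event 3 (give camera: Peggy -> Quinn). State: coin:Quinn, book:Peggy, ball:Zoe, camera:Quinn
Event 4 (swap ball<->coin: now ball:Quinn, coin:Zoe). State: coin:Zoe, book:Peggy, ball:Quinn, camera:Quinn
Event 5 (swap ball<->book: now ball:Peggy, book:Quinn). State: coin:Zoe, book:Quinn, ball:Peggy, camera:Quinn
Event 6 (swap ball<->camera: now ball:Quinn, camera:Peggy). State: coin:Zoe, book:Quinn, ball:Quinn, camera:Peggy
Event 7 (swap ball<->coin: now ball:Zoe, coin:Quinn). State: coin:Quinn, book:Quinn, ball:Zoe, camera:Peggy
Event 8 (swap ball<->camera: now ball:Peggy, camera:Zoe). State: coin:Quinn, book:Quinn, ball:Peggy, camera:Zoe
Event 9 (give ball: Peggy -> Carol). State: coin:Quinn, book:Quinn, ball:Carol, camera:Zoe
Event 10 (give coin: Quinn -> Peggy). State: coin:Peggy, book:Quinn, ball:Carol, camera:Zoe
Event 11 (swap ball<->coin: now ball:Peggy, coin:Carol). State: coin:Carol, book:Quinn, ball:Peggy, camera:Zoe

Final state: coin:Carol, book:Quinn, ball:Peggy, camera:Zoe
Zoe holds: camera.

Answer: camera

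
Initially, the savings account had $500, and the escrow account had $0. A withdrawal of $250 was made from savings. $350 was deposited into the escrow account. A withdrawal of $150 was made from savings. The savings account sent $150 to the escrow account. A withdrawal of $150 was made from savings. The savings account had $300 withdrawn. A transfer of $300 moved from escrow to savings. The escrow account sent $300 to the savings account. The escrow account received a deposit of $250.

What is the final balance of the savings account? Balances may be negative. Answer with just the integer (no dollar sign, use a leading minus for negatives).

Answer: 100

Derivation:
Tracking account balances step by step:
Start: savings=500, escrow=0
Event 1 (withdraw 250 from savings): savings: 500 - 250 = 250. Balances: savings=250, escrow=0
Event 2 (deposit 350 to escrow): escrow: 0 + 350 = 350. Balances: savings=250, escrow=350
Event 3 (withdraw 150 from savings): savings: 250 - 150 = 100. Balances: savings=100, escrow=350
Event 4 (transfer 150 savings -> escrow): savings: 100 - 150 = -50, escrow: 350 + 150 = 500. Balances: savings=-50, escrow=500
Event 5 (withdraw 150 from savings): savings: -50 - 150 = -200. Balances: savings=-200, escrow=500
Event 6 (withdraw 300 from savings): savings: -200 - 300 = -500. Balances: savings=-500, escrow=500
Event 7 (transfer 300 escrow -> savings): escrow: 500 - 300 = 200, savings: -500 + 300 = -200. Balances: savings=-200, escrow=200
Event 8 (transfer 300 escrow -> savings): escrow: 200 - 300 = -100, savings: -200 + 300 = 100. Balances: savings=100, escrow=-100
Event 9 (deposit 250 to escrow): escrow: -100 + 250 = 150. Balances: savings=100, escrow=150

Final balance of savings: 100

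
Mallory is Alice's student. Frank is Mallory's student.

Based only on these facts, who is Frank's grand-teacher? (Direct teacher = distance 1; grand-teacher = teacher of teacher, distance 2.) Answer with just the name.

Answer: Alice

Derivation:
Reconstructing the teacher chain from the given facts:
  Alice -> Mallory -> Frank
(each arrow means 'teacher of the next')
Positions in the chain (0 = top):
  position of Alice: 0
  position of Mallory: 1
  position of Frank: 2

Frank is at position 2; the grand-teacher is 2 steps up the chain, i.e. position 0: Alice.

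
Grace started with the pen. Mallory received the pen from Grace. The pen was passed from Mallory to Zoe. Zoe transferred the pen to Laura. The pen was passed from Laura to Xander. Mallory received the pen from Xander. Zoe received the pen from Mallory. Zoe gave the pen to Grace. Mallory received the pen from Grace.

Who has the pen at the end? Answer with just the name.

Tracking the pen through each event:
Start: Grace has the pen.
After event 1: Mallory has the pen.
After event 2: Zoe has the pen.
After event 3: Laura has the pen.
After event 4: Xander has the pen.
After event 5: Mallory has the pen.
After event 6: Zoe has the pen.
After event 7: Grace has the pen.
After event 8: Mallory has the pen.

Answer: Mallory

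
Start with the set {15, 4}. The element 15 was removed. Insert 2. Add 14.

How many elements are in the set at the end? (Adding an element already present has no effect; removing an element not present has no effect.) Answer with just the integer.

Tracking the set through each operation:
Start: {15, 4}
Event 1 (remove 15): removed. Set: {4}
Event 2 (add 2): added. Set: {2, 4}
Event 3 (add 14): added. Set: {14, 2, 4}

Final set: {14, 2, 4} (size 3)

Answer: 3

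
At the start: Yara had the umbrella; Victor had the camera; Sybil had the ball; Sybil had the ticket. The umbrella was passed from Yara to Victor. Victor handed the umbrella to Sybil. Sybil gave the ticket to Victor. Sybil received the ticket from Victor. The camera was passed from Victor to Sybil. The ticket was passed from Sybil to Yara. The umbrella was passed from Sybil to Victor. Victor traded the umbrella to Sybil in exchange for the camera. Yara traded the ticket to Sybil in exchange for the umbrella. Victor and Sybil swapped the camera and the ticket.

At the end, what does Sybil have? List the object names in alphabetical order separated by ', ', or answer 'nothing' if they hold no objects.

Answer: ball, camera

Derivation:
Tracking all object holders:
Start: umbrella:Yara, camera:Victor, ball:Sybil, ticket:Sybil
Event 1 (give umbrella: Yara -> Victor). State: umbrella:Victor, camera:Victor, ball:Sybil, ticket:Sybil
Event 2 (give umbrella: Victor -> Sybil). State: umbrella:Sybil, camera:Victor, ball:Sybil, ticket:Sybil
Event 3 (give ticket: Sybil -> Victor). State: umbrella:Sybil, camera:Victor, ball:Sybil, ticket:Victor
Event 4 (give ticket: Victor -> Sybil). State: umbrella:Sybil, camera:Victor, ball:Sybil, ticket:Sybil
Event 5 (give camera: Victor -> Sybil). State: umbrella:Sybil, camera:Sybil, ball:Sybil, ticket:Sybil
Event 6 (give ticket: Sybil -> Yara). State: umbrella:Sybil, camera:Sybil, ball:Sybil, ticket:Yara
Event 7 (give umbrella: Sybil -> Victor). State: umbrella:Victor, camera:Sybil, ball:Sybil, ticket:Yara
Event 8 (swap umbrella<->camera: now umbrella:Sybil, camera:Victor). State: umbrella:Sybil, camera:Victor, ball:Sybil, ticket:Yara
Event 9 (swap ticket<->umbrella: now ticket:Sybil, umbrella:Yara). State: umbrella:Yara, camera:Victor, ball:Sybil, ticket:Sybil
Event 10 (swap camera<->ticket: now camera:Sybil, ticket:Victor). State: umbrella:Yara, camera:Sybil, ball:Sybil, ticket:Victor

Final state: umbrella:Yara, camera:Sybil, ball:Sybil, ticket:Victor
Sybil holds: ball, camera.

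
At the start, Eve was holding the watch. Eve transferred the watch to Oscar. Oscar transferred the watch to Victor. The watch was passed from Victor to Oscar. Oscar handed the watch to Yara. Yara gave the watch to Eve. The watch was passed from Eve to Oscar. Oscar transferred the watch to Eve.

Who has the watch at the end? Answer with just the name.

Tracking the watch through each event:
Start: Eve has the watch.
After event 1: Oscar has the watch.
After event 2: Victor has the watch.
After event 3: Oscar has the watch.
After event 4: Yara has the watch.
After event 5: Eve has the watch.
After event 6: Oscar has the watch.
After event 7: Eve has the watch.

Answer: Eve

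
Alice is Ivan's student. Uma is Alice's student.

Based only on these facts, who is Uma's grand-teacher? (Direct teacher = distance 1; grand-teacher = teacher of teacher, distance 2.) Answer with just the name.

Reconstructing the teacher chain from the given facts:
  Ivan -> Alice -> Uma
(each arrow means 'teacher of the next')
Positions in the chain (0 = top):
  position of Ivan: 0
  position of Alice: 1
  position of Uma: 2

Uma is at position 2; the grand-teacher is 2 steps up the chain, i.e. position 0: Ivan.

Answer: Ivan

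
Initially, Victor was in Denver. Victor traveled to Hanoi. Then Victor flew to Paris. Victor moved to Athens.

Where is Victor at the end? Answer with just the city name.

Answer: Athens

Derivation:
Tracking Victor's location:
Start: Victor is in Denver.
After move 1: Denver -> Hanoi. Victor is in Hanoi.
After move 2: Hanoi -> Paris. Victor is in Paris.
After move 3: Paris -> Athens. Victor is in Athens.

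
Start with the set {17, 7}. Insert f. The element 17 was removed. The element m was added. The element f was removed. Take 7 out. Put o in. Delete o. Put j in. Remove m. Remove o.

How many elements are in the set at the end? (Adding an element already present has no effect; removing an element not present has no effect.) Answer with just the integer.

Answer: 1

Derivation:
Tracking the set through each operation:
Start: {17, 7}
Event 1 (add f): added. Set: {17, 7, f}
Event 2 (remove 17): removed. Set: {7, f}
Event 3 (add m): added. Set: {7, f, m}
Event 4 (remove f): removed. Set: {7, m}
Event 5 (remove 7): removed. Set: {m}
Event 6 (add o): added. Set: {m, o}
Event 7 (remove o): removed. Set: {m}
Event 8 (add j): added. Set: {j, m}
Event 9 (remove m): removed. Set: {j}
Event 10 (remove o): not present, no change. Set: {j}

Final set: {j} (size 1)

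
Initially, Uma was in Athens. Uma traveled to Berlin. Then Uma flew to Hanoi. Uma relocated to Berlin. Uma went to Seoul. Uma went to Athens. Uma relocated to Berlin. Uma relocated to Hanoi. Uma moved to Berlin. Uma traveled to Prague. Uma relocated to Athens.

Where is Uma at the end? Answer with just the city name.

Tracking Uma's location:
Start: Uma is in Athens.
After move 1: Athens -> Berlin. Uma is in Berlin.
After move 2: Berlin -> Hanoi. Uma is in Hanoi.
After move 3: Hanoi -> Berlin. Uma is in Berlin.
After move 4: Berlin -> Seoul. Uma is in Seoul.
After move 5: Seoul -> Athens. Uma is in Athens.
After move 6: Athens -> Berlin. Uma is in Berlin.
After move 7: Berlin -> Hanoi. Uma is in Hanoi.
After move 8: Hanoi -> Berlin. Uma is in Berlin.
After move 9: Berlin -> Prague. Uma is in Prague.
After move 10: Prague -> Athens. Uma is in Athens.

Answer: Athens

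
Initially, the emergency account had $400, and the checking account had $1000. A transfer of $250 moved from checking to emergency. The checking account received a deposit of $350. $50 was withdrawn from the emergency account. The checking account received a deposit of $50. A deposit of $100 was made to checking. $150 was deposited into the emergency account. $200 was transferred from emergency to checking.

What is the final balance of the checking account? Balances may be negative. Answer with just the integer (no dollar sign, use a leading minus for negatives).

Answer: 1450

Derivation:
Tracking account balances step by step:
Start: emergency=400, checking=1000
Event 1 (transfer 250 checking -> emergency): checking: 1000 - 250 = 750, emergency: 400 + 250 = 650. Balances: emergency=650, checking=750
Event 2 (deposit 350 to checking): checking: 750 + 350 = 1100. Balances: emergency=650, checking=1100
Event 3 (withdraw 50 from emergency): emergency: 650 - 50 = 600. Balances: emergency=600, checking=1100
Event 4 (deposit 50 to checking): checking: 1100 + 50 = 1150. Balances: emergency=600, checking=1150
Event 5 (deposit 100 to checking): checking: 1150 + 100 = 1250. Balances: emergency=600, checking=1250
Event 6 (deposit 150 to emergency): emergency: 600 + 150 = 750. Balances: emergency=750, checking=1250
Event 7 (transfer 200 emergency -> checking): emergency: 750 - 200 = 550, checking: 1250 + 200 = 1450. Balances: emergency=550, checking=1450

Final balance of checking: 1450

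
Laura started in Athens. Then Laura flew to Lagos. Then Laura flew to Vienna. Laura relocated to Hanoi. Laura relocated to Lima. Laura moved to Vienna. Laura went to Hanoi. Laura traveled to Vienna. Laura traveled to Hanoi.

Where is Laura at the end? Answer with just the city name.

Answer: Hanoi

Derivation:
Tracking Laura's location:
Start: Laura is in Athens.
After move 1: Athens -> Lagos. Laura is in Lagos.
After move 2: Lagos -> Vienna. Laura is in Vienna.
After move 3: Vienna -> Hanoi. Laura is in Hanoi.
After move 4: Hanoi -> Lima. Laura is in Lima.
After move 5: Lima -> Vienna. Laura is in Vienna.
After move 6: Vienna -> Hanoi. Laura is in Hanoi.
After move 7: Hanoi -> Vienna. Laura is in Vienna.
After move 8: Vienna -> Hanoi. Laura is in Hanoi.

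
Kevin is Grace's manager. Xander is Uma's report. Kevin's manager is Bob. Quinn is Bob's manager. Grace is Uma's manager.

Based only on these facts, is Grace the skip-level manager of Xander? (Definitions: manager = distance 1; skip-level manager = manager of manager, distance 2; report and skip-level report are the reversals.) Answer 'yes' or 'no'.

Reconstructing the manager chain from the given facts:
  Quinn -> Bob -> Kevin -> Grace -> Uma -> Xander
(each arrow means 'manager of the next')
Positions in the chain (0 = top):
  position of Quinn: 0
  position of Bob: 1
  position of Kevin: 2
  position of Grace: 3
  position of Uma: 4
  position of Xander: 5

Grace is at position 3, Xander is at position 5; signed distance (j - i) = 2.
'skip-level manager' requires j - i = 2. Actual distance is 2, so the relation HOLDS.

Answer: yes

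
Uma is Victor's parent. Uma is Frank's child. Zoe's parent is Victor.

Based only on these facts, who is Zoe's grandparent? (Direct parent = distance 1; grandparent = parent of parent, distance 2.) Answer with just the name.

Answer: Uma

Derivation:
Reconstructing the parent chain from the given facts:
  Frank -> Uma -> Victor -> Zoe
(each arrow means 'parent of the next')
Positions in the chain (0 = top):
  position of Frank: 0
  position of Uma: 1
  position of Victor: 2
  position of Zoe: 3

Zoe is at position 3; the grandparent is 2 steps up the chain, i.e. position 1: Uma.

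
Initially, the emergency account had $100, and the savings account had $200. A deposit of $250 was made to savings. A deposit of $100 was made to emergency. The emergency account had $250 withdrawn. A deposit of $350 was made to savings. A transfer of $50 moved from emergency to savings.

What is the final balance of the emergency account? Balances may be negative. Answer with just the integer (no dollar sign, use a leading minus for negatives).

Tracking account balances step by step:
Start: emergency=100, savings=200
Event 1 (deposit 250 to savings): savings: 200 + 250 = 450. Balances: emergency=100, savings=450
Event 2 (deposit 100 to emergency): emergency: 100 + 100 = 200. Balances: emergency=200, savings=450
Event 3 (withdraw 250 from emergency): emergency: 200 - 250 = -50. Balances: emergency=-50, savings=450
Event 4 (deposit 350 to savings): savings: 450 + 350 = 800. Balances: emergency=-50, savings=800
Event 5 (transfer 50 emergency -> savings): emergency: -50 - 50 = -100, savings: 800 + 50 = 850. Balances: emergency=-100, savings=850

Final balance of emergency: -100

Answer: -100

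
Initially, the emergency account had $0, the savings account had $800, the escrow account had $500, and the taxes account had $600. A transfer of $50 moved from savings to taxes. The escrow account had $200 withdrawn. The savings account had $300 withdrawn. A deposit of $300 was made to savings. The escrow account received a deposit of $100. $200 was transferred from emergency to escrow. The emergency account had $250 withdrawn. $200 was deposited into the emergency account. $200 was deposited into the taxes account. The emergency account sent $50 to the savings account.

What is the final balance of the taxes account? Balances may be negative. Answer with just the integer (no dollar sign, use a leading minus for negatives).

Answer: 850

Derivation:
Tracking account balances step by step:
Start: emergency=0, savings=800, escrow=500, taxes=600
Event 1 (transfer 50 savings -> taxes): savings: 800 - 50 = 750, taxes: 600 + 50 = 650. Balances: emergency=0, savings=750, escrow=500, taxes=650
Event 2 (withdraw 200 from escrow): escrow: 500 - 200 = 300. Balances: emergency=0, savings=750, escrow=300, taxes=650
Event 3 (withdraw 300 from savings): savings: 750 - 300 = 450. Balances: emergency=0, savings=450, escrow=300, taxes=650
Event 4 (deposit 300 to savings): savings: 450 + 300 = 750. Balances: emergency=0, savings=750, escrow=300, taxes=650
Event 5 (deposit 100 to escrow): escrow: 300 + 100 = 400. Balances: emergency=0, savings=750, escrow=400, taxes=650
Event 6 (transfer 200 emergency -> escrow): emergency: 0 - 200 = -200, escrow: 400 + 200 = 600. Balances: emergency=-200, savings=750, escrow=600, taxes=650
Event 7 (withdraw 250 from emergency): emergency: -200 - 250 = -450. Balances: emergency=-450, savings=750, escrow=600, taxes=650
Event 8 (deposit 200 to emergency): emergency: -450 + 200 = -250. Balances: emergency=-250, savings=750, escrow=600, taxes=650
Event 9 (deposit 200 to taxes): taxes: 650 + 200 = 850. Balances: emergency=-250, savings=750, escrow=600, taxes=850
Event 10 (transfer 50 emergency -> savings): emergency: -250 - 50 = -300, savings: 750 + 50 = 800. Balances: emergency=-300, savings=800, escrow=600, taxes=850

Final balance of taxes: 850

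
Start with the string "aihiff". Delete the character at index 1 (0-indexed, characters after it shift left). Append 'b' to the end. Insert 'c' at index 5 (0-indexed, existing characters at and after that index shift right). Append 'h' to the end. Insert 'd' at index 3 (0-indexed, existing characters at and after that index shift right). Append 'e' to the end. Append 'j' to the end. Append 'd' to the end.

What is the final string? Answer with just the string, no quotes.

Applying each edit step by step:
Start: "aihiff"
Op 1 (delete idx 1 = 'i'): "aihiff" -> "ahiff"
Op 2 (append 'b'): "ahiff" -> "ahiffb"
Op 3 (insert 'c' at idx 5): "ahiffb" -> "ahiffcb"
Op 4 (append 'h'): "ahiffcb" -> "ahiffcbh"
Op 5 (insert 'd' at idx 3): "ahiffcbh" -> "ahidffcbh"
Op 6 (append 'e'): "ahidffcbh" -> "ahidffcbhe"
Op 7 (append 'j'): "ahidffcbhe" -> "ahidffcbhej"
Op 8 (append 'd'): "ahidffcbhej" -> "ahidffcbhejd"

Answer: ahidffcbhejd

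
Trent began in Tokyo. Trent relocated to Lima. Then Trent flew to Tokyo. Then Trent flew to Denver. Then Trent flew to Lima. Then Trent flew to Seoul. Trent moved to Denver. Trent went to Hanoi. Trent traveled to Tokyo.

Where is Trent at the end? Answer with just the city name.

Answer: Tokyo

Derivation:
Tracking Trent's location:
Start: Trent is in Tokyo.
After move 1: Tokyo -> Lima. Trent is in Lima.
After move 2: Lima -> Tokyo. Trent is in Tokyo.
After move 3: Tokyo -> Denver. Trent is in Denver.
After move 4: Denver -> Lima. Trent is in Lima.
After move 5: Lima -> Seoul. Trent is in Seoul.
After move 6: Seoul -> Denver. Trent is in Denver.
After move 7: Denver -> Hanoi. Trent is in Hanoi.
After move 8: Hanoi -> Tokyo. Trent is in Tokyo.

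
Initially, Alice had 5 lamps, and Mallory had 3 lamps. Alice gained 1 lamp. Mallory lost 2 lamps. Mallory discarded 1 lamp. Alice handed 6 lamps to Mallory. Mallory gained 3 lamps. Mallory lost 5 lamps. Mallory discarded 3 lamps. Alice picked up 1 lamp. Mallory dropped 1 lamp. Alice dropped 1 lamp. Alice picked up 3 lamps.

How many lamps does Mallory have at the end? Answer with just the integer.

Tracking counts step by step:
Start: Alice=5, Mallory=3
Event 1 (Alice +1): Alice: 5 -> 6. State: Alice=6, Mallory=3
Event 2 (Mallory -2): Mallory: 3 -> 1. State: Alice=6, Mallory=1
Event 3 (Mallory -1): Mallory: 1 -> 0. State: Alice=6, Mallory=0
Event 4 (Alice -> Mallory, 6): Alice: 6 -> 0, Mallory: 0 -> 6. State: Alice=0, Mallory=6
Event 5 (Mallory +3): Mallory: 6 -> 9. State: Alice=0, Mallory=9
Event 6 (Mallory -5): Mallory: 9 -> 4. State: Alice=0, Mallory=4
Event 7 (Mallory -3): Mallory: 4 -> 1. State: Alice=0, Mallory=1
Event 8 (Alice +1): Alice: 0 -> 1. State: Alice=1, Mallory=1
Event 9 (Mallory -1): Mallory: 1 -> 0. State: Alice=1, Mallory=0
Event 10 (Alice -1): Alice: 1 -> 0. State: Alice=0, Mallory=0
Event 11 (Alice +3): Alice: 0 -> 3. State: Alice=3, Mallory=0

Mallory's final count: 0

Answer: 0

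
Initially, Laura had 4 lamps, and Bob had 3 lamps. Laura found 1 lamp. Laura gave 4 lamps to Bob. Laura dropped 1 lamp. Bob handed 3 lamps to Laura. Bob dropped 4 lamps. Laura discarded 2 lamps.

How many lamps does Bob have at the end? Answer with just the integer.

Answer: 0

Derivation:
Tracking counts step by step:
Start: Laura=4, Bob=3
Event 1 (Laura +1): Laura: 4 -> 5. State: Laura=5, Bob=3
Event 2 (Laura -> Bob, 4): Laura: 5 -> 1, Bob: 3 -> 7. State: Laura=1, Bob=7
Event 3 (Laura -1): Laura: 1 -> 0. State: Laura=0, Bob=7
Event 4 (Bob -> Laura, 3): Bob: 7 -> 4, Laura: 0 -> 3. State: Laura=3, Bob=4
Event 5 (Bob -4): Bob: 4 -> 0. State: Laura=3, Bob=0
Event 6 (Laura -2): Laura: 3 -> 1. State: Laura=1, Bob=0

Bob's final count: 0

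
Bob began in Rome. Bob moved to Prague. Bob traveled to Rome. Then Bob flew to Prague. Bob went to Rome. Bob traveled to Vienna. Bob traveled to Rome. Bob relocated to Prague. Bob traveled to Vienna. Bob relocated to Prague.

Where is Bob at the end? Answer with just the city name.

Tracking Bob's location:
Start: Bob is in Rome.
After move 1: Rome -> Prague. Bob is in Prague.
After move 2: Prague -> Rome. Bob is in Rome.
After move 3: Rome -> Prague. Bob is in Prague.
After move 4: Prague -> Rome. Bob is in Rome.
After move 5: Rome -> Vienna. Bob is in Vienna.
After move 6: Vienna -> Rome. Bob is in Rome.
After move 7: Rome -> Prague. Bob is in Prague.
After move 8: Prague -> Vienna. Bob is in Vienna.
After move 9: Vienna -> Prague. Bob is in Prague.

Answer: Prague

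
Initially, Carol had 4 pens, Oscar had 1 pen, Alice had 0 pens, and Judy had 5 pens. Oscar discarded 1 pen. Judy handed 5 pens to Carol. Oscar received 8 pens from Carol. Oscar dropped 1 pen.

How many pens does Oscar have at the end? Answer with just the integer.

Tracking counts step by step:
Start: Carol=4, Oscar=1, Alice=0, Judy=5
Event 1 (Oscar -1): Oscar: 1 -> 0. State: Carol=4, Oscar=0, Alice=0, Judy=5
Event 2 (Judy -> Carol, 5): Judy: 5 -> 0, Carol: 4 -> 9. State: Carol=9, Oscar=0, Alice=0, Judy=0
Event 3 (Carol -> Oscar, 8): Carol: 9 -> 1, Oscar: 0 -> 8. State: Carol=1, Oscar=8, Alice=0, Judy=0
Event 4 (Oscar -1): Oscar: 8 -> 7. State: Carol=1, Oscar=7, Alice=0, Judy=0

Oscar's final count: 7

Answer: 7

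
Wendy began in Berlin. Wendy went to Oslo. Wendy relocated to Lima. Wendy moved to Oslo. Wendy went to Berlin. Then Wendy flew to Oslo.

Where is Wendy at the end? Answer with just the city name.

Tracking Wendy's location:
Start: Wendy is in Berlin.
After move 1: Berlin -> Oslo. Wendy is in Oslo.
After move 2: Oslo -> Lima. Wendy is in Lima.
After move 3: Lima -> Oslo. Wendy is in Oslo.
After move 4: Oslo -> Berlin. Wendy is in Berlin.
After move 5: Berlin -> Oslo. Wendy is in Oslo.

Answer: Oslo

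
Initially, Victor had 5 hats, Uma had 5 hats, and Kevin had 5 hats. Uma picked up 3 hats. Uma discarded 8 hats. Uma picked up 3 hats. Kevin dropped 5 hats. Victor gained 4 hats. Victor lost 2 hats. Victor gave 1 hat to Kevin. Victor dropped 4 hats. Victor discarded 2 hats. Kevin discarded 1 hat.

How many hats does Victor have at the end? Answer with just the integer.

Tracking counts step by step:
Start: Victor=5, Uma=5, Kevin=5
Event 1 (Uma +3): Uma: 5 -> 8. State: Victor=5, Uma=8, Kevin=5
Event 2 (Uma -8): Uma: 8 -> 0. State: Victor=5, Uma=0, Kevin=5
Event 3 (Uma +3): Uma: 0 -> 3. State: Victor=5, Uma=3, Kevin=5
Event 4 (Kevin -5): Kevin: 5 -> 0. State: Victor=5, Uma=3, Kevin=0
Event 5 (Victor +4): Victor: 5 -> 9. State: Victor=9, Uma=3, Kevin=0
Event 6 (Victor -2): Victor: 9 -> 7. State: Victor=7, Uma=3, Kevin=0
Event 7 (Victor -> Kevin, 1): Victor: 7 -> 6, Kevin: 0 -> 1. State: Victor=6, Uma=3, Kevin=1
Event 8 (Victor -4): Victor: 6 -> 2. State: Victor=2, Uma=3, Kevin=1
Event 9 (Victor -2): Victor: 2 -> 0. State: Victor=0, Uma=3, Kevin=1
Event 10 (Kevin -1): Kevin: 1 -> 0. State: Victor=0, Uma=3, Kevin=0

Victor's final count: 0

Answer: 0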